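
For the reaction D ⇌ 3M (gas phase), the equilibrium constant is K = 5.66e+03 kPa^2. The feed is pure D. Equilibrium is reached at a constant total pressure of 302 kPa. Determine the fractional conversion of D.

Take 1 mol D as basis and let X be its fractional conversion, so ξ = X.
Moles: n_D = 1 − X; n_M = 3X.
Summing: n_T = 1 + 2X.
Mole fractions y_i = n_i/n_T; K = p_M^3 / (p_D) with p_i = y_i·P.
Equating to 5.66e+03 kPa^2 and solving on 0 < X < 1: X = 0.149.

X = 0.149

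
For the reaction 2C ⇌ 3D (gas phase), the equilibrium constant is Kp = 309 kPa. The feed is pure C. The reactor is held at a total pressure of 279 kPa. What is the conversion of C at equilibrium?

X = 0.479

Take 1 mol C as basis and let X be its fractional conversion, so ξ = 0.5X.
Mole table: n_C = 1 − X; n_D = 1.5X.
n_T = Σnᵢ = 1 + 0.5X.
y_i = n_i/n_T, p_i = y_i·P. Kp = p_D^3 / (p_C^2).
Setting this equal to 309 kPa and taking the physical root (0 < X < 1) gives X = 0.479.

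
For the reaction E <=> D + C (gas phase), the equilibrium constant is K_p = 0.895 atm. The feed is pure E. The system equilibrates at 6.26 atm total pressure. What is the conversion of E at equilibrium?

Take 1 mol E as basis and let X be its fractional conversion, so ξ = X.
Moles: n_E = 1 − X; n_D = X; n_C = X.
n_T = Σnᵢ = 1 + X.
With p_i = (n_i/n_T)P, K_p = p_D p_C / (p_E).
This yields a degree-2 equation in X; solving on (0,1), X = 0.354.

X = 0.354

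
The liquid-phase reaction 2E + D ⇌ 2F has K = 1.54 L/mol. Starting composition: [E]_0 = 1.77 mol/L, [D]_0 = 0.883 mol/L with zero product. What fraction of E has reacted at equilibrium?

Let X = conversion of E; extent ξ = 1.77X/2 mol/L.
Concentrations: [E] = 1.77 − 1.77X; [D] = 0.883 − 0.885X; [F] = 1.77X.
K = [F]^2 / ([E]^2 [D]).
Equating to 1.54 L/mol: the physical root is X = 0.461.

X = 0.461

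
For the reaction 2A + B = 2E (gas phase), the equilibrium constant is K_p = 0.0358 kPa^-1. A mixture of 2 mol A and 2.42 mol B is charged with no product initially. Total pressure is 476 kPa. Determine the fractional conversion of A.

Take 2 mol A as basis and let X be its fractional conversion, so ξ = X.
At extent ξ: n_A = 2 − 2X; n_B = 2.42 − X; n_E = 2X.
Total moles n_T = 4.42 − X.
y_i = n_i/n_T, p_i = y_i·P. K_p = p_E^2 / (p_A^2 p_B).
This yields a degree-3 equation in X; solving on (0,1), X = 0.736.

X = 0.736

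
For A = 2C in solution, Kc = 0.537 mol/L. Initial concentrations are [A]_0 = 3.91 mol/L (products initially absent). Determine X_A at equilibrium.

Let X = conversion of A; extent ξ = 3.91·X mol/L.
Concentrations: [A] = 3.91 − 3.91X; [C] = 7.82X.
Kc = [C]^2 / ([A]).
Solving Kc = 0.537 for X ∈ (0,1): X = 0.169.

X = 0.169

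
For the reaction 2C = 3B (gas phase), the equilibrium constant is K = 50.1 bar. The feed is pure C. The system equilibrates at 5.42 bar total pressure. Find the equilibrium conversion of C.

Basis: 1 mol C initially; let X = conversion of C. Extent ξ = 0.5X.
Mole table: n_C = 1 − X; n_B = 1.5X.
Total moles n_T = 1 + 0.5X.
With p_i = (n_i/n_T)P, K = p_B^3 / (p_C^2).
Equating to 50.1 bar and solving on 0 < X < 1: X = 0.697.

X = 0.697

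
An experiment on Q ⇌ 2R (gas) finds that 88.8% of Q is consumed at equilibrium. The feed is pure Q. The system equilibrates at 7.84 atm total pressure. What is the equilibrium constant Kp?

Kp = 117 atm

Basis: 1 mol Q initially; let X = conversion of Q. Extent ξ = X.
At extent ξ: n_Q = 1 − X; n_R = 2X.
Total moles n_T = 1 + X.
At X = 0.888: n_Q = 0.112, n_R = 1.78, n_T = 1.89.
p_i = (n_i/n_T)·P. Kp = p_R^2 / (p_Q) = 117 atm.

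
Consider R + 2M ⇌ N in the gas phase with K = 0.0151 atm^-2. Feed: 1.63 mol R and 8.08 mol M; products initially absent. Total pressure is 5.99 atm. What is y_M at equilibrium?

y_M = 0.816

Let X = conversion of R (basis 1.63 mol R); extent of reaction ξ = 1.63X.
Mole table: n_R = 1.63 − 1.63X; n_M = 8.08 − 3.26X; n_N = 1.63X.
Summing: n_T = 9.71 − 3.26X.
With p_i = (n_i/n_T)P, K = p_N / (p_R p_M^2).
Equating to 0.0151 atm^-2 and solving on 0 < X < 1: X = 0.265.
Then n_M = 7.22, n_T = 8.85, so y_M = 0.816.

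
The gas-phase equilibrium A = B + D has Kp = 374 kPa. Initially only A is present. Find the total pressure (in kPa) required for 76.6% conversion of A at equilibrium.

Basis: 1 mol A initially; let X = conversion of A. Extent ξ = X.
Species balance: n_A = 1 − X; n_B = X; n_D = X.
Total moles n_T = 1 + X.
Kp = p_B p_D / (p_A) with p_i = (n_i/n_T)·P.
At X = 0.766: the mole-fraction product g(X) = Π y_i^ν_i = 1.42. Since Kp = g(X)·P^{1}, P = (Kp/g)^(1/1) = (374/1.42)^(1/1) = 263 kPa.

P = 263 kPa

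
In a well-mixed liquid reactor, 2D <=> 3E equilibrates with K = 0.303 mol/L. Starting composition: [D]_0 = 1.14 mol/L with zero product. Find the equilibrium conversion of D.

X = 0.329

Let X = conversion of D; extent ξ = 1.14X/2 mol/L.
Concentrations: [D] = 1.14 − 1.14X; [E] = 1.71X.
K = [E]^3 / ([D]^2).
This equals 0.303 at X = 0.329 (the root in 0 < X < 1).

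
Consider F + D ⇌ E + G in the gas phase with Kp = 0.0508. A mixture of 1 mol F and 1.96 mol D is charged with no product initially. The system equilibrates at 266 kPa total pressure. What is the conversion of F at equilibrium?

Basis: 1 mol F initially; let X = conversion of F. Extent ξ = X.
Mole table: n_F = 1 − X; n_D = 1.96 − X; n_E = X; n_G = X.
n_T stays at 2.96 (no change in mole number).
With p_i = (n_i/n_T)P, Kp = p_E p_G / (p_F p_D).
Setting this equal to 0.0508 and taking the physical root (0 < X < 1) gives X = 0.254.

X = 0.254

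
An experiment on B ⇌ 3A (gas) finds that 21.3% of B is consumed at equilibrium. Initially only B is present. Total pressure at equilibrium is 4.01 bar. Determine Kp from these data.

Let X = conversion of B (basis 1 mol B); extent of reaction ξ = X.
At extent ξ: n_B = 1 − X; n_A = 3X.
Summing: n_T = 1 + 2X.
At X = 0.213: n_B = 0.787, n_A = 0.639, n_T = 1.43.
p_i = (n_i/n_T)·P. Kp = p_A^3 / (p_B) = 2.62 bar^2.

Kp = 2.62 bar^2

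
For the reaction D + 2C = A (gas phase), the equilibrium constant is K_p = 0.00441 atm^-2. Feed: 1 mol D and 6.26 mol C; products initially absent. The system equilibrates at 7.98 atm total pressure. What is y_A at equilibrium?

Basis: 1 mol D initially; let X = conversion of D. Extent ξ = X.
At extent ξ: n_D = 1 − X; n_C = 6.26 − 2X; n_A = X.
Summing: n_T = 7.26 − 2X.
With p_i = (n_i/n_T)P, K_p = p_A / (p_D p_C^2).
This yields a degree-3 equation in X; solving on (0,1), X = 0.170.
Then n_A = 0.17, n_T = 6.92, so y_A = 0.025.

y_A = 0.025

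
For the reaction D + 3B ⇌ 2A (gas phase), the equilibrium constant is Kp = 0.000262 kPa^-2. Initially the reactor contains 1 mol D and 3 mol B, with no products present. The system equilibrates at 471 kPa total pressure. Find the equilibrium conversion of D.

X = 0.697

Basis: 1 mol D initially; let X = conversion of D. Extent ξ = X.
Mole table: n_D = 1 − X; n_B = 3 − 3X; n_A = 2X.
Summing: n_T = 4 − 2X.
y_i = n_i/n_T, p_i = y_i·P. Kp = p_A^2 / (p_D p_B^3).
Substituting and setting equal to 0.000262 kPa^-2 gives a polynomial in X; the root in (0,1) is X = 0.697.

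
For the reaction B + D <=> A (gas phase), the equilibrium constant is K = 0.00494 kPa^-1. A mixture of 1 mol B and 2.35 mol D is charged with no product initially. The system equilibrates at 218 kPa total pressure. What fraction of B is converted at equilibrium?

X = 0.415

Basis: 1 mol B initially; let X = conversion of B. Extent ξ = X.
Moles: n_B = 1 − X; n_D = 2.35 − X; n_A = X.
n_T = Σnᵢ = 3.35 − X.
Mole fractions y_i = n_i/n_T; K = p_A / (p_B p_D) with p_i = y_i·P.
Equating to 0.00494 kPa^-1 and solving on 0 < X < 1: X = 0.415.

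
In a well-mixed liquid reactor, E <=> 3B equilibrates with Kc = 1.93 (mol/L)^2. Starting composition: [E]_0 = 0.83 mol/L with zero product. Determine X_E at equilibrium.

X = 0.397

Let X = conversion of E; extent ξ = 0.83·X mol/L.
Concentrations: [E] = 0.83 − 0.83X; [B] = 2.49X.
Kc = [B]^3 / ([E]).
Equating to 1.93 (mol/L)^2: the physical root is X = 0.397.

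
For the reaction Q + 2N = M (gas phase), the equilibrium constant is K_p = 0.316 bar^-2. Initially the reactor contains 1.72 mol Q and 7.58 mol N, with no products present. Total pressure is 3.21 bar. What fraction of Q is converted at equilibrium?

X = 0.651

Basis: 1.72 mol Q initially; let X = conversion of Q. Extent ξ = 1.72X.
Moles: n_Q = 1.72 − 1.72X; n_N = 7.58 − 3.44X; n_M = 1.72X.
Summing: n_T = 9.3 − 3.44X.
With p_i = (n_i/n_T)P, K_p = p_M / (p_Q p_N^2).
Substituting and setting equal to 0.316 bar^-2 gives a polynomial in X; the root in (0,1) is X = 0.651.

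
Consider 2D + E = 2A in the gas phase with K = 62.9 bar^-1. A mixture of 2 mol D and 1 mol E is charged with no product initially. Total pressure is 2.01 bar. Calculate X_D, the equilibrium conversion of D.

X = 0.780

Let X = conversion of D (basis 2 mol D); extent of reaction ξ = X.
At extent ξ: n_D = 2 − 2X; n_E = 1 − X; n_A = 2X.
n_T = Σnᵢ = 3 − X.
With p_i = (n_i/n_T)P, K = p_A^2 / (p_D^2 p_E).
This yields a degree-3 equation in X; solving on (0,1), X = 0.780.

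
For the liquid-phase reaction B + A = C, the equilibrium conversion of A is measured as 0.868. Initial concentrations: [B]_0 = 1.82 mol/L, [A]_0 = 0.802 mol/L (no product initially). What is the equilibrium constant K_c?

K_c = 5.85 L/mol

Let X = conversion of A.
Concentrations: [B] = 1.82 − 0.802X; [A] = 0.802 − 0.802X; [C] = 0.802X.
At X = 0.868: [B] = 1.12, [A] = 0.106, [C] = 0.696.
K_c = [C] / ([B] [A]) = 5.85 L/mol.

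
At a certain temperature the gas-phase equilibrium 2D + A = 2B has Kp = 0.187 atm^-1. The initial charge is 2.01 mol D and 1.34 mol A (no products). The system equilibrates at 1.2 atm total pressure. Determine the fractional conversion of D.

Take 2.01 mol D as basis and let X be its fractional conversion, so ξ = 1X.
Mole table: n_D = 2.01 − 2.01X; n_A = 1.34 − 1X; n_B = 2.01X.
Total moles n_T = 3.35 − 1X.
y_i = n_i/n_T, p_i = y_i·P. Kp = p_B^2 / (p_D^2 p_A).
Substituting and setting equal to 0.187 atm^-1 gives a polynomial in X; the root in (0,1) is X = 0.221.

X = 0.221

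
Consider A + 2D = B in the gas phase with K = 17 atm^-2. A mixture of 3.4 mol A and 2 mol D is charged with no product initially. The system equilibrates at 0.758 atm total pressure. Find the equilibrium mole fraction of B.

y_B = 0.167

Take 2 mol D as basis and let X be its fractional conversion, so ξ = X.
Moles: n_A = 3.4 − X; n_D = 2 − 2X; n_B = X.
Total moles n_T = 5.4 − 2X.
y_i = n_i/n_T, p_i = y_i·P. K = p_B / (p_A p_D^2).
Setting this equal to 17 atm^-2 and taking the physical root (0 < X < 1) gives X = 0.677.
Then n_B = 0.677, n_T = 4.05, so y_B = 0.167.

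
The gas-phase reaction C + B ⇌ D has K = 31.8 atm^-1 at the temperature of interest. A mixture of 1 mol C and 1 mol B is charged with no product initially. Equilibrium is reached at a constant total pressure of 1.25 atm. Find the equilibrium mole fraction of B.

Let X = conversion of C (basis 1 mol C); extent of reaction ξ = X.
Moles: n_C = 1 − X; n_B = 1 − X; n_D = X.
Total moles n_T = 2 − X.
With p_i = (n_i/n_T)P, K = p_D / (p_C p_B).
Equating to 31.8 atm^-1 and solving on 0 < X < 1: X = 0.843.
Then n_B = 0.157, n_T = 1.16, so y_B = 0.135.

y_B = 0.135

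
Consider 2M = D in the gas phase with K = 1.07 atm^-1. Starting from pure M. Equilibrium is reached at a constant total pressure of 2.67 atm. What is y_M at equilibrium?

y_M = 0.442

Take 1 mol M as basis and let X be its fractional conversion, so ξ = 0.5X.
At extent ξ: n_M = 1 − X; n_D = 0.5X.
Total moles n_T = 1 − 0.5X.
With p_i = (n_i/n_T)P, K = p_D / (p_M^2).
Equating to 1.07 atm^-1 and solving on 0 < X < 1: X = 0.716.
Then n_M = 0.284, n_T = 0.642, so y_M = 0.442.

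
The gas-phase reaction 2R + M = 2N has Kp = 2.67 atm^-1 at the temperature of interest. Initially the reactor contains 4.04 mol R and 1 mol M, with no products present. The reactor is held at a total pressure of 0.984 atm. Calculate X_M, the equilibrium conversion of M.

Basis: 1 mol M initially; let X = conversion of M. Extent ξ = X.
Mole table: n_R = 4.04 − 2X; n_M = 1 − X; n_N = 2X.
Total moles n_T = 5.04 − X.
With p_i = (n_i/n_T)P, Kp = p_N^2 / (p_R^2 p_M).
Equating to 2.67 atm^-1 and solving on 0 < X < 1: X = 0.640.

X = 0.640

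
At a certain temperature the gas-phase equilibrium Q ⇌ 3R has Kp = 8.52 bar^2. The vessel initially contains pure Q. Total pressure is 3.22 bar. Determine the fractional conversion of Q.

Take 1 mol Q as basis and let X be its fractional conversion, so ξ = X.
At extent ξ: n_Q = 1 − X; n_R = 3X.
Total moles n_T = 1 + 2X.
Mole fractions y_i = n_i/n_T; Kp = p_R^3 / (p_Q) with p_i = y_i·P.
This yields a degree-3 equation in X; solving on (0,1), X = 0.389.

X = 0.389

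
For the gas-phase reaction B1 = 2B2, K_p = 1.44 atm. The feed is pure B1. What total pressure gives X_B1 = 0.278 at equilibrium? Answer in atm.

P = 4.3 atm

Basis: 1 mol B1 initially; let X = conversion of B1. Extent ξ = X.
Mole table: n_B1 = 1 − X; n_B2 = 2X.
Total moles n_T = 1 + X.
K_p = p_B2^2 / (p_B1) with p_i = (n_i/n_T)·P.
At X = 0.278: the mole-fraction product g(X) = Π y_i^ν_i = 0.335. Since K_p = g(X)·P^{1}, P = (K_p/g)^(1/1) = (1.44/0.335)^(1/1) = 4.3 atm.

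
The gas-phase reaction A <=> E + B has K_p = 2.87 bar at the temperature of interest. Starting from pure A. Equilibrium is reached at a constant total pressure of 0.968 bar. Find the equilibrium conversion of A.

X = 0.865

Basis: 1 mol A initially; let X = conversion of A. Extent ξ = X.
Moles: n_A = 1 − X; n_E = X; n_B = X.
Summing: n_T = 1 + X.
With p_i = (n_i/n_T)P, K_p = p_E p_B / (p_A).
Setting this equal to 2.87 bar and taking the physical root (0 < X < 1) gives X = 0.865.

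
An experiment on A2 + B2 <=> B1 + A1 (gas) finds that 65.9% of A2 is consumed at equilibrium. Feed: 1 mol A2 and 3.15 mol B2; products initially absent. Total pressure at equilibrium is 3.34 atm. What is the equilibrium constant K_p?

K_p = 0.511

Basis: 1 mol A2 initially; let X = conversion of A2. Extent ξ = X.
Moles: n_A2 = 1 − X; n_B2 = 3.15 − X; n_B1 = X; n_A1 = X.
Since Δν = 0, n_T = 4.15 throughout.
At X = 0.659: n_A2 = 0.341, n_B2 = 2.49, n_B1 = 0.659, n_A1 = 0.659, n_T = 4.15.
p_i = (n_i/n_T)·P. K_p = p_B1 p_A1 / (p_A2 p_B2) = 0.511.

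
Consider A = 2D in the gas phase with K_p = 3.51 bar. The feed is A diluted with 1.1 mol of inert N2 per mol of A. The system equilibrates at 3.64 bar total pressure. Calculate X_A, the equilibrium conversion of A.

X = 0.541

Let X = conversion of A (basis 1 mol A); extent of reaction ξ = X.
Species balance: n_A = 1 − X; n_D = 2X; n_I = 1.1 (inert).
Total moles n_T = 2.1 + X.
y_i = n_i/n_T, p_i = y_i·P. K_p = p_D^2 / (p_A).
Substituting and setting equal to 3.51 bar gives a polynomial in X; the root in (0,1) is X = 0.541.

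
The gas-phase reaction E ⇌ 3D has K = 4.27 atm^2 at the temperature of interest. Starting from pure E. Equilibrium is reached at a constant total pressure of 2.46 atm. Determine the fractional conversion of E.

Let X = conversion of E (basis 1 mol E); extent of reaction ξ = X.
Moles: n_E = 1 − X; n_D = 3X.
n_T = Σnᵢ = 1 + 2X.
y_i = n_i/n_T, p_i = y_i·P. K = p_D^3 / (p_E).
Setting this equal to 4.27 atm^2 and taking the physical root (0 < X < 1) gives X = 0.368.

X = 0.368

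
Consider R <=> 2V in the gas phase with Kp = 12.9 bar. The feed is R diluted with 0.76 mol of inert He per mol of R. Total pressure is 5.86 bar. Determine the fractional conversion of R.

X = 0.667

Let X = conversion of R (basis 1 mol R); extent of reaction ξ = X.
Moles: n_R = 1 − X; n_V = 2X; n_I = 0.76 (inert).
Summing: n_T = 1.76 + X.
y_i = n_i/n_T, p_i = y_i·P. Kp = p_V^2 / (p_R).
Substituting and setting equal to 12.9 bar gives a polynomial in X; the root in (0,1) is X = 0.667.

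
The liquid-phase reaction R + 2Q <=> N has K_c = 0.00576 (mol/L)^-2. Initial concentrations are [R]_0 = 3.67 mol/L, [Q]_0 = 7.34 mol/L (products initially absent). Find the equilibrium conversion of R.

X = 0.175

Let X = conversion of R; extent ξ = 3.67·X mol/L.
Concentrations: [R] = 3.67 − 3.67X; [Q] = 7.34 − 7.34X; [N] = 3.67X.
K_c = [N] / ([R] [Q]^2).
Equating to 0.00576 (mol/L)^-2: the physical root is X = 0.175.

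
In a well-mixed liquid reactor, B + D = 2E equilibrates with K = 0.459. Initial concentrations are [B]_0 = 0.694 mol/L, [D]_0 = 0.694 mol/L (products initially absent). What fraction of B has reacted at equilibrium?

X = 0.253

Let X = conversion of B; extent ξ = 0.694·X mol/L.
Concentrations: [B] = 0.694 − 0.694X; [D] = 0.694 − 0.694X; [E] = 1.39X.
K = [E]^2 / ([B] [D]).
Equating to 0.459: the physical root is X = 0.253.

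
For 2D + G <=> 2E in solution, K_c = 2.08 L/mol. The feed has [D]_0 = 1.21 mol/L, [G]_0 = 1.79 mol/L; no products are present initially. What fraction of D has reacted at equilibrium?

Let X = conversion of D; extent ξ = 1.21X/2 mol/L.
Concentrations: [D] = 1.21 − 1.21X; [G] = 1.79 − 0.605X; [E] = 1.21X.
K_c = [E]^2 / ([D]^2 [G]).
This equals 2.08 at X = 0.631 (the root in 0 < X < 1).

X = 0.631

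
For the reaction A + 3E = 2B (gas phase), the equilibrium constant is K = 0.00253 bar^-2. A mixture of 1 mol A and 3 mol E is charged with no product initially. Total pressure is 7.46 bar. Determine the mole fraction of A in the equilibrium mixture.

Basis: 1 mol A initially; let X = conversion of A. Extent ξ = X.
Mole table: n_A = 1 − X; n_E = 3 − 3X; n_B = 2X.
Total moles n_T = 4 − 2X.
With p_i = (n_i/n_T)P, K = p_B^2 / (p_A p_E^3).
Substituting and setting equal to 0.00253 bar^-2 gives a polynomial in X; the root in (0,1) is X = 0.180.
Then n_A = 0.82, n_T = 3.64, so y_A = 0.225.

y_A = 0.225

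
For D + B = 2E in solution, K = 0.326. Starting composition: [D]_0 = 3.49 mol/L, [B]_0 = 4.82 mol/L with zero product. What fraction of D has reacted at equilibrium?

Let X = conversion of D; extent ξ = 3.49·X mol/L.
Concentrations: [D] = 3.49 − 3.49X; [B] = 4.82 − 3.49X; [E] = 6.98X.
K = [E]^2 / ([D] [B]).
Equating to 0.326: the physical root is X = 0.260.

X = 0.260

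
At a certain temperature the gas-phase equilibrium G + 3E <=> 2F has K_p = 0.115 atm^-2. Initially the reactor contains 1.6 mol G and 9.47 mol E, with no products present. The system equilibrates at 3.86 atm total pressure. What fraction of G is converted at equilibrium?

X = 0.602

Basis: 1.6 mol G initially; let X = conversion of G. Extent ξ = 1.6X.
Moles: n_G = 1.6 − 1.6X; n_E = 9.47 − 4.8X; n_F = 3.2X.
Summing: n_T = 11.1 − 3.2X.
With p_i = (n_i/n_T)P, K_p = p_F^2 / (p_G p_E^3).
Equating to 0.115 atm^-2 and solving on 0 < X < 1: X = 0.602.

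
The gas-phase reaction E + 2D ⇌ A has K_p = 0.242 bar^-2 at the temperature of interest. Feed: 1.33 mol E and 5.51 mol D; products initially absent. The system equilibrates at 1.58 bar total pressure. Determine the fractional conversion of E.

X = 0.270

Basis: 1.33 mol E initially; let X = conversion of E. Extent ξ = 1.33X.
Mole table: n_E = 1.33 − 1.33X; n_D = 5.51 − 2.66X; n_A = 1.33X.
Total moles n_T = 6.84 − 2.66X.
Mole fractions y_i = n_i/n_T; K_p = p_A / (p_E p_D^2) with p_i = y_i·P.
Equating to 0.242 bar^-2 and solving on 0 < X < 1: X = 0.270.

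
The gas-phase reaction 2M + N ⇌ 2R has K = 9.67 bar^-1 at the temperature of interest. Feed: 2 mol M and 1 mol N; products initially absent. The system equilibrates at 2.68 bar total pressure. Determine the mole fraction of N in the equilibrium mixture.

y_N = 0.145

Let X = conversion of M (basis 2 mol M); extent of reaction ξ = X.
At extent ξ: n_M = 2 − 2X; n_N = 1 − X; n_R = 2X.
Summing: n_T = 3 − X.
With p_i = (n_i/n_T)P, K = p_R^2 / (p_M^2 p_N).
Equating to 9.67 bar^-1 and solving on 0 < X < 1: X = 0.660.
Then n_N = 0.34, n_T = 2.34, so y_N = 0.145.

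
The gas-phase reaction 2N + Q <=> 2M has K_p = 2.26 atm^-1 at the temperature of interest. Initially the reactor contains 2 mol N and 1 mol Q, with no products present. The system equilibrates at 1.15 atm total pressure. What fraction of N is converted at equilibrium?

X = 0.431

Let X = conversion of N (basis 2 mol N); extent of reaction ξ = X.
Species balance: n_N = 2 − 2X; n_Q = 1 − X; n_M = 2X.
n_T = Σnᵢ = 3 − X.
With p_i = (n_i/n_T)P, K_p = p_M^2 / (p_N^2 p_Q).
Setting this equal to 2.26 atm^-1 and taking the physical root (0 < X < 1) gives X = 0.431.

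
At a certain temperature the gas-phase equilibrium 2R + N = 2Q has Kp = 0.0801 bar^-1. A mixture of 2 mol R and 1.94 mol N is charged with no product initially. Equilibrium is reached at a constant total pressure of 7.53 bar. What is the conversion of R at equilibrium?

Basis: 2 mol R initially; let X = conversion of R. Extent ξ = X.
Moles: n_R = 2 − 2X; n_N = 1.94 − X; n_Q = 2X.
Summing: n_T = 3.94 − X.
y_i = n_i/n_T, p_i = y_i·P. Kp = p_Q^2 / (p_R^2 p_N).
Equating to 0.0801 bar^-1 and solving on 0 < X < 1: X = 0.341.

X = 0.341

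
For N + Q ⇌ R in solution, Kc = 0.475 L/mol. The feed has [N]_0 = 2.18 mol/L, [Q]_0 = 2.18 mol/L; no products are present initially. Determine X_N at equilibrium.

X = 0.388

Let X = conversion of N; extent ξ = 2.18·X mol/L.
Concentrations: [N] = 2.18 − 2.18X; [Q] = 2.18 − 2.18X; [R] = 2.18X.
Kc = [R] / ([N] [Q]).
Setting equal to 0.475 and solving for X on (0,1) gives X = 0.388.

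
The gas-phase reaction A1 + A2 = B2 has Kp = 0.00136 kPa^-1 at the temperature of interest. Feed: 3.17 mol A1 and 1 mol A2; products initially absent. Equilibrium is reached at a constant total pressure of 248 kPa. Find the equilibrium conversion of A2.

X = 0.201

Take 1 mol A2 as basis and let X be its fractional conversion, so ξ = X.
Species balance: n_A1 = 3.17 − X; n_A2 = 1 − X; n_B2 = X.
Total moles n_T = 4.17 − X.
Mole fractions y_i = n_i/n_T; Kp = p_B2 / (p_A1 p_A2) with p_i = y_i·P.
Setting this equal to 0.00136 kPa^-1 and taking the physical root (0 < X < 1) gives X = 0.201.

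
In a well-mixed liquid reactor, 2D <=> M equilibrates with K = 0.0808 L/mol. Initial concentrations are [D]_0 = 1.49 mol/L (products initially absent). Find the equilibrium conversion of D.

X = 0.167

Let X = conversion of D; extent ξ = 1.49X/2 mol/L.
Concentrations: [D] = 1.49 − 1.49X; [M] = 0.745X.
K = [M] / ([D]^2).
Equating to 0.0808 L/mol: the physical root is X = 0.167.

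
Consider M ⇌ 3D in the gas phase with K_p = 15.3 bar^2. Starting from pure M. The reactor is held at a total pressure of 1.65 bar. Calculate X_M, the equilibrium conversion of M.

Let X = conversion of M (basis 1 mol M); extent of reaction ξ = X.
Mole table: n_M = 1 − X; n_D = 3X.
n_T = Σnᵢ = 1 + 2X.
Mole fractions y_i = n_i/n_T; K_p = p_D^3 / (p_M) with p_i = y_i·P.
This yields a degree-3 equation in X; solving on (0,1), X = 0.708.

X = 0.708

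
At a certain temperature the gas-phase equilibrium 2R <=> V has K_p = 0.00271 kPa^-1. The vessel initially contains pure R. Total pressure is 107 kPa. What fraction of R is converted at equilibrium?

X = 0.320

Basis: 1 mol R initially; let X = conversion of R. Extent ξ = 0.5X.
At extent ξ: n_R = 1 − X; n_V = 0.5X.
Total moles n_T = 1 − 0.5X.
Mole fractions y_i = n_i/n_T; K_p = p_V / (p_R^2) with p_i = y_i·P.
Substituting and setting equal to 0.00271 kPa^-1 gives a polynomial in X; the root in (0,1) is X = 0.320.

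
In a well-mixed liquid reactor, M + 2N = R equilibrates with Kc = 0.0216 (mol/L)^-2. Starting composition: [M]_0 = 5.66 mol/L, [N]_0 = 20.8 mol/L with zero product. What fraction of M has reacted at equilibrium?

X = 0.762

Let X = conversion of M; extent ξ = 5.66·X mol/L.
Concentrations: [M] = 5.66 − 5.66X; [N] = 20.8 − 11.3X; [R] = 5.66X.
Kc = [R] / ([M] [N]^2).
This equals 0.0216 at X = 0.762 (the root in 0 < X < 1).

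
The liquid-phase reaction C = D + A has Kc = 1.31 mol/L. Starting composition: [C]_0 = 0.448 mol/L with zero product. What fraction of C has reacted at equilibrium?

X = 0.788

Let X = conversion of C; extent ξ = 0.448·X mol/L.
Concentrations: [C] = 0.448 − 0.448X; [D] = 0.448X; [A] = 0.448X.
Kc = [D] [A] / ([C]).
Equating to 1.31 mol/L: the physical root is X = 0.788.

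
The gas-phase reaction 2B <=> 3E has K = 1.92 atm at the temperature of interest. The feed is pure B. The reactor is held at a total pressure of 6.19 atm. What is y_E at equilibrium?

y_E = 0.453

Basis: 1 mol B initially; let X = conversion of B. Extent ξ = 0.5X.
Species balance: n_B = 1 − X; n_E = 1.5X.
Total moles n_T = 1 + 0.5X.
Mole fractions y_i = n_i/n_T; K = p_E^3 / (p_B^2) with p_i = y_i·P.
Equating to 1.92 atm and solving on 0 < X < 1: X = 0.356.
Then n_E = 0.533, n_T = 1.18, so y_E = 0.453.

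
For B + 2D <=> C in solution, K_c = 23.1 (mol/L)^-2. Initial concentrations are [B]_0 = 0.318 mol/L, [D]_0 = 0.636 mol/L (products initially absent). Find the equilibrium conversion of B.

X = 0.600

Let X = conversion of B; extent ξ = 0.318·X mol/L.
Concentrations: [B] = 0.318 − 0.318X; [D] = 0.636 − 0.636X; [C] = 0.318X.
K_c = [C] / ([B] [D]^2).
Setting equal to 23.1 and solving for X on (0,1) gives X = 0.600.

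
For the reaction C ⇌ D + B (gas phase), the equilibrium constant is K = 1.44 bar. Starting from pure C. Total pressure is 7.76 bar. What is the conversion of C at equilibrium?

Basis: 1 mol C initially; let X = conversion of C. Extent ξ = X.
Moles: n_C = 1 − X; n_D = X; n_B = X.
Summing: n_T = 1 + X.
With p_i = (n_i/n_T)P, K = p_D p_B / (p_C).
Setting this equal to 1.44 bar and taking the physical root (0 < X < 1) gives X = 0.396.

X = 0.396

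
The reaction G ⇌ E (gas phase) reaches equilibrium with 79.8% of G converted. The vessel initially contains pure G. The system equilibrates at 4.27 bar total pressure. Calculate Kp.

Take 1 mol G as basis and let X be its fractional conversion, so ξ = X.
Mole table: n_G = 1 − X; n_E = X.
n_T stays at 1 (no change in mole number).
At X = 0.798: n_G = 0.202, n_E = 0.798, n_T = 1.
p_i = (n_i/n_T)·P. Kp = p_E / (p_G) = 3.95.

Kp = 3.95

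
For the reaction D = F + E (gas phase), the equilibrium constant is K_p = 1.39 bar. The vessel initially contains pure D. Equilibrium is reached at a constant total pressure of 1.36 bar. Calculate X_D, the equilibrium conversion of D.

Basis: 1 mol D initially; let X = conversion of D. Extent ξ = X.
Moles: n_D = 1 − X; n_F = X; n_E = X.
Total moles n_T = 1 + X.
With p_i = (n_i/n_T)P, K_p = p_F p_E / (p_D).
This yields a degree-2 equation in X; solving on (0,1), X = 0.711.

X = 0.711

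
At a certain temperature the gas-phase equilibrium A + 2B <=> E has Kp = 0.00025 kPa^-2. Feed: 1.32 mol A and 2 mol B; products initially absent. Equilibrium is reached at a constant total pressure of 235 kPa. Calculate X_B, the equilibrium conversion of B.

X = 0.723

Let X = conversion of B (basis 2 mol B); extent of reaction ξ = X.
Mole table: n_A = 1.32 − X; n_B = 2 − 2X; n_E = X.
Total moles n_T = 3.32 − 2X.
With p_i = (n_i/n_T)P, Kp = p_E / (p_A p_B^2).
Setting this equal to 0.00025 kPa^-2 and taking the physical root (0 < X < 1) gives X = 0.723.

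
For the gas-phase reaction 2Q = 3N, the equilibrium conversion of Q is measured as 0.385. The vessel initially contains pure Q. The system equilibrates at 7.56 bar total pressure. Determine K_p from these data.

Take 1 mol Q as basis and let X be its fractional conversion, so ξ = 0.5X.
Moles: n_Q = 1 − X; n_N = 1.5X.
Total moles n_T = 1 + 0.5X.
At X = 0.385: n_Q = 0.615, n_N = 0.578, n_T = 1.19.
p_i = (n_i/n_T)·P. K_p = p_N^3 / (p_Q^2) = 3.23 bar.

K_p = 3.23 bar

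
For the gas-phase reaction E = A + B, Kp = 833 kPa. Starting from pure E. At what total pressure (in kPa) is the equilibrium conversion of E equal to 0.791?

P = 498 kPa

Basis: 1 mol E initially; let X = conversion of E. Extent ξ = X.
Moles: n_E = 1 − X; n_A = X; n_B = X.
n_T = Σnᵢ = 1 + X.
Kp = p_A p_B / (p_E) with p_i = (n_i/n_T)·P.
At X = 0.791: the mole-fraction product g(X) = Π y_i^ν_i = 1.672. Since Kp = g(X)·P^{1}, P = (Kp/g)^(1/1) = (833/1.672)^(1/1) = 498 kPa.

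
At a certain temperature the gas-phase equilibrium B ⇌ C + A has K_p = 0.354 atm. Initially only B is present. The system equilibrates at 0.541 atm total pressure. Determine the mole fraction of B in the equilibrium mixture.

y_B = 0.228

Take 1 mol B as basis and let X be its fractional conversion, so ξ = X.
Moles: n_B = 1 − X; n_C = X; n_A = X.
Total moles n_T = 1 + X.
With p_i = (n_i/n_T)P, K_p = p_C p_A / (p_B).
Equating to 0.354 atm and solving on 0 < X < 1: X = 0.629.
Then n_B = 0.371, n_T = 1.63, so y_B = 0.228.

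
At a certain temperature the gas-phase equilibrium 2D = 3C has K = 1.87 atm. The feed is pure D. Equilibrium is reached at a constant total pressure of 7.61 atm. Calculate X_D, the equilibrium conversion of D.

X = 0.335

Basis: 1 mol D initially; let X = conversion of D. Extent ξ = 0.5X.
Moles: n_D = 1 − X; n_C = 1.5X.
n_T = Σnᵢ = 1 + 0.5X.
Mole fractions y_i = n_i/n_T; K = p_C^3 / (p_D^2) with p_i = y_i·P.
Substituting and setting equal to 1.87 atm gives a polynomial in X; the root in (0,1) is X = 0.335.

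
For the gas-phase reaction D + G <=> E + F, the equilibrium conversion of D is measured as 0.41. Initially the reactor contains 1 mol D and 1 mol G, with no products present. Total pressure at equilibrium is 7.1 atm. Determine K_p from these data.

Basis: 1 mol D initially; let X = conversion of D. Extent ξ = X.
Moles: n_D = 1 − X; n_G = 1 − X; n_E = X; n_F = X.
n_T stays at 2 (no change in mole number).
At X = 0.41: n_D = 0.59, n_G = 0.59, n_E = 0.41, n_F = 0.41, n_T = 2.
p_i = (n_i/n_T)·P. K_p = p_E p_F / (p_D p_G) = 0.483.

K_p = 0.483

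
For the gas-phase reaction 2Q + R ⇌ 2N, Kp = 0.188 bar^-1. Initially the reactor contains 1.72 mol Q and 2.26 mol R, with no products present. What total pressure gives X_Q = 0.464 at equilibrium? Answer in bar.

P = 7.67 bar

Let X = conversion of Q (basis 1.72 mol Q); extent of reaction ξ = 0.86X.
At extent ξ: n_Q = 1.72 − 1.72X; n_R = 2.26 − 0.86X; n_N = 1.72X.
Summing: n_T = 3.98 − 0.86X.
Kp = p_N^2 / (p_Q^2 p_R) with p_i = (n_i/n_T)·P.
At X = 0.464: the mole-fraction product g(X) = Π y_i^ν_i = 1.442. Since Kp = g(X)·P^{-1}, P = (g/Kp)^(1/1) = (1.442/0.188)^(1/1) = 7.67 bar.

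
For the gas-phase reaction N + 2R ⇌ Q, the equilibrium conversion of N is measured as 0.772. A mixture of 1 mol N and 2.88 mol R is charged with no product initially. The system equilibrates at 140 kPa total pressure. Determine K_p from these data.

Let X = conversion of N (basis 1 mol N); extent of reaction ξ = X.
Moles: n_N = 1 − X; n_R = 2.88 − 2X; n_Q = X.
Total moles n_T = 3.88 − 2X.
At X = 0.772: n_N = 0.228, n_R = 1.34, n_Q = 0.772, n_T = 2.34.
p_i = (n_i/n_T)·P. K_p = p_Q / (p_N p_R^2) = 0.000528 kPa^-2.

K_p = 0.000528 kPa^-2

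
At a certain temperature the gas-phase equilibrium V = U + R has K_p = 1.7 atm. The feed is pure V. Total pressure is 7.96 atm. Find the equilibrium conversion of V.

Basis: 1 mol V initially; let X = conversion of V. Extent ξ = X.
Mole table: n_V = 1 − X; n_U = X; n_R = X.
Total moles n_T = 1 + X.
Mole fractions y_i = n_i/n_T; K_p = p_U p_R / (p_V) with p_i = y_i·P.
Setting this equal to 1.7 atm and taking the physical root (0 < X < 1) gives X = 0.420.

X = 0.420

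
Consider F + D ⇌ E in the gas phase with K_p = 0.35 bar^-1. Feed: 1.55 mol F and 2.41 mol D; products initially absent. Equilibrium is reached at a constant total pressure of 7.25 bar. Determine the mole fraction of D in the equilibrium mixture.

Basis: 1.55 mol F initially; let X = conversion of F. Extent ξ = 1.55X.
Mole table: n_F = 1.55 − 1.55X; n_D = 2.41 − 1.55X; n_E = 1.55X.
Total moles n_T = 3.96 − 1.55X.
With p_i = (n_i/n_T)P, K_p = p_E / (p_F p_D).
Substituting and setting equal to 0.35 bar^-1 gives a polynomial in X; the root in (0,1) is X = 0.559.
Then n_D = 1.54, n_T = 3.09, so y_D = 0.499.

y_D = 0.499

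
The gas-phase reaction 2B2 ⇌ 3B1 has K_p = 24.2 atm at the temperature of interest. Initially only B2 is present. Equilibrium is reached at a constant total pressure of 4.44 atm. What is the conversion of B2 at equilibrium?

Basis: 1 mol B2 initially; let X = conversion of B2. Extent ξ = 0.5X.
Moles: n_B2 = 1 − X; n_B1 = 1.5X.
n_T = Σnᵢ = 1 + 0.5X.
y_i = n_i/n_T, p_i = y_i·P. K_p = p_B1^3 / (p_B2^2).
This yields a degree-3 equation in X; solving on (0,1), X = 0.645.

X = 0.645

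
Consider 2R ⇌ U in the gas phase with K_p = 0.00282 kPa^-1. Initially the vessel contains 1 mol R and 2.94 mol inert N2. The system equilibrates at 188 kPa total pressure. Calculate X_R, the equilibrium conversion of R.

Take 1 mol R as basis and let X be its fractional conversion, so ξ = 0.5X.
Mole table: n_R = 1 − X; n_U = 0.5X; n_I = 2.94 (inert).
n_T = Σnᵢ = 3.94 − 0.5X.
Mole fractions y_i = n_i/n_T; K_p = p_U / (p_R^2) with p_i = y_i·P.
Substituting and setting equal to 0.00282 kPa^-1 gives a polynomial in X; the root in (0,1) is X = 0.184.

X = 0.184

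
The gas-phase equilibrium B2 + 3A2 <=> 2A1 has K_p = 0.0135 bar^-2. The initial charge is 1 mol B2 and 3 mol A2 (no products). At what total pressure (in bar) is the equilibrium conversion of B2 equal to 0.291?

P = 6.55 bar

Take 1 mol B2 as basis and let X be its fractional conversion, so ξ = X.
Species balance: n_B2 = 1 − X; n_A2 = 3 − 3X; n_A1 = 2X.
Total moles n_T = 4 − 2X.
K_p = p_A1^2 / (p_B2 p_A2^3) with p_i = (n_i/n_T)·P.
At X = 0.291: the mole-fraction product g(X) = Π y_i^ν_i = 0.58. Since K_p = g(X)·P^{-2}, P = (g/K_p)^(1/2) = (0.58/0.0135)^(1/2) = 6.55 bar.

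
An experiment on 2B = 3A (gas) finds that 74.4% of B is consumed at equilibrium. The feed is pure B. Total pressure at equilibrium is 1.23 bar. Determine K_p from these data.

Take 1 mol B as basis and let X be its fractional conversion, so ξ = 0.5X.
At extent ξ: n_B = 1 − X; n_A = 1.5X.
Total moles n_T = 1 + 0.5X.
At X = 0.744: n_B = 0.256, n_A = 1.12, n_T = 1.37.
p_i = (n_i/n_T)·P. K_p = p_A^3 / (p_B^2) = 19 bar.

K_p = 19 bar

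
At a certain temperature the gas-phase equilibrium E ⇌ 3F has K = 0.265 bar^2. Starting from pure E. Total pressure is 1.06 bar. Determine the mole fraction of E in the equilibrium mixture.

Let X = conversion of E (basis 1 mol E); extent of reaction ξ = X.
Species balance: n_E = 1 − X; n_F = 3X.
Total moles n_T = 1 + 2X.
Mole fractions y_i = n_i/n_T; K = p_F^3 / (p_E) with p_i = y_i·P.
Substituting and setting equal to 0.265 bar^2 gives a polynomial in X; the root in (0,1) is X = 0.245.
Then n_E = 0.755, n_T = 1.49, so y_E = 0.507.

y_E = 0.507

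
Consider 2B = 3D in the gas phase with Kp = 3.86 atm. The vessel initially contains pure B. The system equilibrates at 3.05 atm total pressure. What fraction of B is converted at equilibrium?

Basis: 1 mol B initially; let X = conversion of B. Extent ξ = 0.5X.
At extent ξ: n_B = 1 − X; n_D = 1.5X.
n_T = Σnᵢ = 1 + 0.5X.
With p_i = (n_i/n_T)P, Kp = p_D^3 / (p_B^2).
Setting this equal to 3.86 atm and taking the physical root (0 < X < 1) gives X = 0.493.

X = 0.493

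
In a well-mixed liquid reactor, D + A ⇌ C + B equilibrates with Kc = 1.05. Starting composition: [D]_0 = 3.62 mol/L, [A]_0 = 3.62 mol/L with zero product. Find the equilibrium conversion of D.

X = 0.506

Let X = conversion of D; extent ξ = 3.62·X mol/L.
Concentrations: [D] = 3.62 − 3.62X; [A] = 3.62 − 3.62X; [C] = 3.62X; [B] = 3.62X.
Kc = [C] [B] / ([D] [A]).
Setting equal to 1.05 and solving for X on (0,1) gives X = 0.506.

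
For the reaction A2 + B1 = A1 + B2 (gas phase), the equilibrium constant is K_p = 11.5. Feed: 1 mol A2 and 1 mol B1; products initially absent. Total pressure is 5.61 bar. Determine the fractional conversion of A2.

Take 1 mol A2 as basis and let X be its fractional conversion, so ξ = X.
Species balance: n_A2 = 1 − X; n_B1 = 1 − X; n_A1 = X; n_B2 = X.
Total moles n_T = 2 (Δν = 0, constant).
With p_i = (n_i/n_T)P, K_p = p_A1 p_B2 / (p_A2 p_B1).
Substituting and setting equal to 11.5 gives a polynomial in X; the root in (0,1) is X = 0.772.

X = 0.772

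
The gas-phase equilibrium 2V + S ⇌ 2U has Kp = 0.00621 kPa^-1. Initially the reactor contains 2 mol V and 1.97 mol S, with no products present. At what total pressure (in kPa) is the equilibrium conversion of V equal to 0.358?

P = 112 kPa

Let X = conversion of V (basis 2 mol V); extent of reaction ξ = X.
Mole table: n_V = 2 − 2X; n_S = 1.97 − X; n_U = 2X.
Summing: n_T = 3.97 − X.
Kp = p_U^2 / (p_V^2 p_S) with p_i = (n_i/n_T)·P.
At X = 0.358: the mole-fraction product g(X) = Π y_i^ν_i = 0.6968. Since Kp = g(X)·P^{-1}, P = (g/Kp)^(1/1) = (0.6968/0.00621)^(1/1) = 112 kPa.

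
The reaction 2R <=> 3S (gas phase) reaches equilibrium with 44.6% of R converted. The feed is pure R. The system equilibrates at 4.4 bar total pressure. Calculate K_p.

Let X = conversion of R (basis 1 mol R); extent of reaction ξ = 0.5X.
Species balance: n_R = 1 − X; n_S = 1.5X.
Summing: n_T = 1 + 0.5X.
At X = 0.446: n_R = 0.554, n_S = 0.669, n_T = 1.22.
p_i = (n_i/n_T)·P. K_p = p_S^3 / (p_R^2) = 3.51 bar.

K_p = 3.51 bar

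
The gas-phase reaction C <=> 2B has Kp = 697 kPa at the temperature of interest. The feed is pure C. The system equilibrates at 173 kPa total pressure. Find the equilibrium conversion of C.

Basis: 1 mol C initially; let X = conversion of C. Extent ξ = X.
Mole table: n_C = 1 − X; n_B = 2X.
Summing: n_T = 1 + X.
Mole fractions y_i = n_i/n_T; Kp = p_B^2 / (p_C) with p_i = y_i·P.
Equating to 697 kPa and solving on 0 < X < 1: X = 0.708.

X = 0.708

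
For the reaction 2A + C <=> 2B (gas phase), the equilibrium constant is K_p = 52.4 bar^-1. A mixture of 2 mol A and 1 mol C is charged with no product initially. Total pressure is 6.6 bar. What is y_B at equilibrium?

Basis: 2 mol A initially; let X = conversion of A. Extent ξ = X.
Species balance: n_A = 2 − 2X; n_C = 1 − X; n_B = 2X.
n_T = Σnᵢ = 3 − X.
Mole fractions y_i = n_i/n_T; K_p = p_B^2 / (p_A^2 p_C) with p_i = y_i·P.
Setting this equal to 52.4 bar^-1 and taking the physical root (0 < X < 1) gives X = 0.836.
Then n_B = 1.67, n_T = 2.16, so y_B = 0.773.

y_B = 0.773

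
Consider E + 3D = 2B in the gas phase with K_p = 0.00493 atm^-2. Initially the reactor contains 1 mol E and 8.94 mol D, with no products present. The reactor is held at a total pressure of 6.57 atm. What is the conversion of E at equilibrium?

Basis: 1 mol E initially; let X = conversion of E. Extent ξ = X.
At extent ξ: n_E = 1 − X; n_D = 8.94 − 3X; n_B = 2X.
n_T = Σnᵢ = 9.94 − 2X.
With p_i = (n_i/n_T)P, K_p = p_B^2 / (p_E p_D^3).
This yields a degree-4 equation in X; solving on (0,1), X = 0.414.

X = 0.414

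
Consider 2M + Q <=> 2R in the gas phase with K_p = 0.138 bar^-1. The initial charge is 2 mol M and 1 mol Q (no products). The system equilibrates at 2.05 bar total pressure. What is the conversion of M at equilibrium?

X = 0.220

Take 2 mol M as basis and let X be its fractional conversion, so ξ = X.
At extent ξ: n_M = 2 − 2X; n_Q = 1 − X; n_R = 2X.
n_T = Σnᵢ = 3 − X.
With p_i = (n_i/n_T)P, K_p = p_R^2 / (p_M^2 p_Q).
Substituting and setting equal to 0.138 bar^-1 gives a polynomial in X; the root in (0,1) is X = 0.220.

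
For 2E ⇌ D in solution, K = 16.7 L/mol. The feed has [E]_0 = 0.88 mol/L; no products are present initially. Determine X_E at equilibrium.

X = 0.832

Let X = conversion of E; extent ξ = 0.88X/2 mol/L.
Concentrations: [E] = 0.88 − 0.88X; [D] = 0.44X.
K = [D] / ([E]^2).
Setting equal to 16.7 and solving for X on (0,1) gives X = 0.832.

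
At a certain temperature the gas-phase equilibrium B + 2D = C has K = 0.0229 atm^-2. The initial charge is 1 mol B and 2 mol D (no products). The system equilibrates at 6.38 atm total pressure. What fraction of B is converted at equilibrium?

Let X = conversion of B (basis 1 mol B); extent of reaction ξ = X.
At extent ξ: n_B = 1 − X; n_D = 2 − 2X; n_C = X.
Summing: n_T = 3 − 2X.
Mole fractions y_i = n_i/n_T; K = p_C / (p_B p_D^2) with p_i = y_i·P.
Equating to 0.0229 atm^-2 and solving on 0 < X < 1: X = 0.251.

X = 0.251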